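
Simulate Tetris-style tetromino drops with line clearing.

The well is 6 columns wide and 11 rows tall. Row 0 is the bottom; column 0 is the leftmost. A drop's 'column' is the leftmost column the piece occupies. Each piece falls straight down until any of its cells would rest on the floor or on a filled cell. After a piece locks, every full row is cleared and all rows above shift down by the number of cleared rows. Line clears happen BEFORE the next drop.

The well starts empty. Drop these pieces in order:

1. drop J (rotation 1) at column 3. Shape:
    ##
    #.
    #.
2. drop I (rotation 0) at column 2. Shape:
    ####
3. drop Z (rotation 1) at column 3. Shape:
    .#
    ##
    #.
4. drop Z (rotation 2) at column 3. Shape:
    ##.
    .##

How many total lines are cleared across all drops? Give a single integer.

Answer: 0

Derivation:
Drop 1: J rot1 at col 3 lands with bottom-row=0; cleared 0 line(s) (total 0); column heights now [0 0 0 3 3 0], max=3
Drop 2: I rot0 at col 2 lands with bottom-row=3; cleared 0 line(s) (total 0); column heights now [0 0 4 4 4 4], max=4
Drop 3: Z rot1 at col 3 lands with bottom-row=4; cleared 0 line(s) (total 0); column heights now [0 0 4 6 7 4], max=7
Drop 4: Z rot2 at col 3 lands with bottom-row=7; cleared 0 line(s) (total 0); column heights now [0 0 4 9 9 8], max=9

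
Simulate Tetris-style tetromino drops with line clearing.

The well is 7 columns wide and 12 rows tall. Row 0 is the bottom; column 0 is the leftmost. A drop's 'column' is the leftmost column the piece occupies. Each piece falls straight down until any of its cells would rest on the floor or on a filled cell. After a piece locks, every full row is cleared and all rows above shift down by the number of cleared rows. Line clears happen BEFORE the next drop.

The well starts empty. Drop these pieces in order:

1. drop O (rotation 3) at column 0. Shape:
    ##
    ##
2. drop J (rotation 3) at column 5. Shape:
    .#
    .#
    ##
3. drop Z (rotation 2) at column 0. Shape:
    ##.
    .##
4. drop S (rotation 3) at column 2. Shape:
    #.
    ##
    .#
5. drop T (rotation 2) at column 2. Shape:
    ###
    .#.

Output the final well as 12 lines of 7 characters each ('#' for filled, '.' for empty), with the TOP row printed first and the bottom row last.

Answer: .......
.......
.......
.......
.......
.......
..###..
..##...
####...
.###..#
##....#
##...##

Derivation:
Drop 1: O rot3 at col 0 lands with bottom-row=0; cleared 0 line(s) (total 0); column heights now [2 2 0 0 0 0 0], max=2
Drop 2: J rot3 at col 5 lands with bottom-row=0; cleared 0 line(s) (total 0); column heights now [2 2 0 0 0 1 3], max=3
Drop 3: Z rot2 at col 0 lands with bottom-row=2; cleared 0 line(s) (total 0); column heights now [4 4 3 0 0 1 3], max=4
Drop 4: S rot3 at col 2 lands with bottom-row=2; cleared 0 line(s) (total 0); column heights now [4 4 5 4 0 1 3], max=5
Drop 5: T rot2 at col 2 lands with bottom-row=4; cleared 0 line(s) (total 0); column heights now [4 4 6 6 6 1 3], max=6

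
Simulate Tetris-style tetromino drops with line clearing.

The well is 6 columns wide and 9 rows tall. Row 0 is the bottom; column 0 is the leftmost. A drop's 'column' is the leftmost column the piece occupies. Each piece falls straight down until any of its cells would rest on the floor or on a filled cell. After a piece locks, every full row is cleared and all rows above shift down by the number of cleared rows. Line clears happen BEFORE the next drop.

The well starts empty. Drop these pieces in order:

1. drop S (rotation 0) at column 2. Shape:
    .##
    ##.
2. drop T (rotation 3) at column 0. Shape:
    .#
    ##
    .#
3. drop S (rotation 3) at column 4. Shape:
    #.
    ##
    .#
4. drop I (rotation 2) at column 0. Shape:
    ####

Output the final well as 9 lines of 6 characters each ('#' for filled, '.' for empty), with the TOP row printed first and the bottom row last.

Drop 1: S rot0 at col 2 lands with bottom-row=0; cleared 0 line(s) (total 0); column heights now [0 0 1 2 2 0], max=2
Drop 2: T rot3 at col 0 lands with bottom-row=0; cleared 0 line(s) (total 0); column heights now [2 3 1 2 2 0], max=3
Drop 3: S rot3 at col 4 lands with bottom-row=1; cleared 0 line(s) (total 0); column heights now [2 3 1 2 4 3], max=4
Drop 4: I rot2 at col 0 lands with bottom-row=3; cleared 0 line(s) (total 0); column heights now [4 4 4 4 4 3], max=4

Answer: ......
......
......
......
......
#####.
.#..##
##.###
.###..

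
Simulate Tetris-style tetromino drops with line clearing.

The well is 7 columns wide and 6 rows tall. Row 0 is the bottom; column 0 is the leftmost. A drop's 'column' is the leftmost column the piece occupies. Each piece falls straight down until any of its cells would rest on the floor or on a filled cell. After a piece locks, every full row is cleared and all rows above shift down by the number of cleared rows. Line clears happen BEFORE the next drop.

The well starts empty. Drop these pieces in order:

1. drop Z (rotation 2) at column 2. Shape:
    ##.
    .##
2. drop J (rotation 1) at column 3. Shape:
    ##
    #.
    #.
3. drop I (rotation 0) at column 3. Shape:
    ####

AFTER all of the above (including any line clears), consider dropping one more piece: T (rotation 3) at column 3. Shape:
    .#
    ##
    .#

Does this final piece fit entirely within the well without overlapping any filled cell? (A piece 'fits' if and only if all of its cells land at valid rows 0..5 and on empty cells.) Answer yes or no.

Drop 1: Z rot2 at col 2 lands with bottom-row=0; cleared 0 line(s) (total 0); column heights now [0 0 2 2 1 0 0], max=2
Drop 2: J rot1 at col 3 lands with bottom-row=2; cleared 0 line(s) (total 0); column heights now [0 0 2 5 5 0 0], max=5
Drop 3: I rot0 at col 3 lands with bottom-row=5; cleared 0 line(s) (total 0); column heights now [0 0 2 6 6 6 6], max=6
Test piece T rot3 at col 3 (width 2): heights before test = [0 0 2 6 6 6 6]; fits = False

Answer: no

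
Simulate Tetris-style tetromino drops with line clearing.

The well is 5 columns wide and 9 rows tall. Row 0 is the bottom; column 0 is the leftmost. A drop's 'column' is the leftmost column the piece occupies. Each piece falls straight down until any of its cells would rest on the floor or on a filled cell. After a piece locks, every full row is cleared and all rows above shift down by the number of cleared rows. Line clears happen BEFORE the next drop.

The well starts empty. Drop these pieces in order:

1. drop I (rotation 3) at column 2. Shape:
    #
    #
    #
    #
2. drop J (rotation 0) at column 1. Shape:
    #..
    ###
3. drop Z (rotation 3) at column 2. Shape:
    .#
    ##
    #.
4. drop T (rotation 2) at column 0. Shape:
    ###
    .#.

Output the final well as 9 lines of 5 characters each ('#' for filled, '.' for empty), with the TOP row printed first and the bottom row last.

Drop 1: I rot3 at col 2 lands with bottom-row=0; cleared 0 line(s) (total 0); column heights now [0 0 4 0 0], max=4
Drop 2: J rot0 at col 1 lands with bottom-row=4; cleared 0 line(s) (total 0); column heights now [0 6 5 5 0], max=6
Drop 3: Z rot3 at col 2 lands with bottom-row=5; cleared 0 line(s) (total 0); column heights now [0 6 7 8 0], max=8
Drop 4: T rot2 at col 0 lands with bottom-row=6; cleared 0 line(s) (total 0); column heights now [8 8 8 8 0], max=8

Answer: .....
####.
.###.
.##..
.###.
..#..
..#..
..#..
..#..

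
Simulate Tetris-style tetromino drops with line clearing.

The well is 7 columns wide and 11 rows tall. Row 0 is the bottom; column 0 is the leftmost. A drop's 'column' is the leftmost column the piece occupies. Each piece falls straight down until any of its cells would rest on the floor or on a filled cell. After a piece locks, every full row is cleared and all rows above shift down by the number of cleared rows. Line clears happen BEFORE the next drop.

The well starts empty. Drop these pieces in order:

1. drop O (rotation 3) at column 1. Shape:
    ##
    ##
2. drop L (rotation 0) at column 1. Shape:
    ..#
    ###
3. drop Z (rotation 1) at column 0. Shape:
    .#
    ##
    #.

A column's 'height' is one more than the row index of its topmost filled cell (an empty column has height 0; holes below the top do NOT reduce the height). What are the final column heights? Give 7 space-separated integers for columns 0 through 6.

Drop 1: O rot3 at col 1 lands with bottom-row=0; cleared 0 line(s) (total 0); column heights now [0 2 2 0 0 0 0], max=2
Drop 2: L rot0 at col 1 lands with bottom-row=2; cleared 0 line(s) (total 0); column heights now [0 3 3 4 0 0 0], max=4
Drop 3: Z rot1 at col 0 lands with bottom-row=2; cleared 0 line(s) (total 0); column heights now [4 5 3 4 0 0 0], max=5

Answer: 4 5 3 4 0 0 0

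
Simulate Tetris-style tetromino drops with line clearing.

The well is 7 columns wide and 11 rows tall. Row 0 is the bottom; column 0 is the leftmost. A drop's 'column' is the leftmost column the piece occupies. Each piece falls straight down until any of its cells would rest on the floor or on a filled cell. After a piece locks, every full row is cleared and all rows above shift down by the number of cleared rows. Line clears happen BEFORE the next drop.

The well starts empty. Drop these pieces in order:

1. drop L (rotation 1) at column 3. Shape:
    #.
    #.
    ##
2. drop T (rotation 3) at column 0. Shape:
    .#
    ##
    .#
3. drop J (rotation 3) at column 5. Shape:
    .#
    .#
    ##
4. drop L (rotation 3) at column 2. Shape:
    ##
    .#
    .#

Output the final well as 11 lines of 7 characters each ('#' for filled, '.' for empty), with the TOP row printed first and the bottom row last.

Answer: .......
.......
.......
.......
.......
..##...
...#...
...#...
.#.#..#
##.#..#
.#.####

Derivation:
Drop 1: L rot1 at col 3 lands with bottom-row=0; cleared 0 line(s) (total 0); column heights now [0 0 0 3 1 0 0], max=3
Drop 2: T rot3 at col 0 lands with bottom-row=0; cleared 0 line(s) (total 0); column heights now [2 3 0 3 1 0 0], max=3
Drop 3: J rot3 at col 5 lands with bottom-row=0; cleared 0 line(s) (total 0); column heights now [2 3 0 3 1 1 3], max=3
Drop 4: L rot3 at col 2 lands with bottom-row=3; cleared 0 line(s) (total 0); column heights now [2 3 6 6 1 1 3], max=6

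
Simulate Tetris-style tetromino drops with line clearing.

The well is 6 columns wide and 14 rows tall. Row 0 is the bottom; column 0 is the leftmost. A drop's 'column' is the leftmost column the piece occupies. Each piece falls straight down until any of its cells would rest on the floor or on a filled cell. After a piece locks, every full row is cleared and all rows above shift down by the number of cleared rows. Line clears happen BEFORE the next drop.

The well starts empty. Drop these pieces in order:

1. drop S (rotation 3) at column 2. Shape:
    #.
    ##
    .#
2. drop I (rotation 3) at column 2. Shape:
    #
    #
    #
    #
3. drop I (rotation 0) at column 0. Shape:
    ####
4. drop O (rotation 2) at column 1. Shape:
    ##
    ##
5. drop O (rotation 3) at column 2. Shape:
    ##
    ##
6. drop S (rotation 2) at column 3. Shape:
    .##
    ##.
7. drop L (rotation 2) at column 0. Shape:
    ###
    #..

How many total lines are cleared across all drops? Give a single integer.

Answer: 0

Derivation:
Drop 1: S rot3 at col 2 lands with bottom-row=0; cleared 0 line(s) (total 0); column heights now [0 0 3 2 0 0], max=3
Drop 2: I rot3 at col 2 lands with bottom-row=3; cleared 0 line(s) (total 0); column heights now [0 0 7 2 0 0], max=7
Drop 3: I rot0 at col 0 lands with bottom-row=7; cleared 0 line(s) (total 0); column heights now [8 8 8 8 0 0], max=8
Drop 4: O rot2 at col 1 lands with bottom-row=8; cleared 0 line(s) (total 0); column heights now [8 10 10 8 0 0], max=10
Drop 5: O rot3 at col 2 lands with bottom-row=10; cleared 0 line(s) (total 0); column heights now [8 10 12 12 0 0], max=12
Drop 6: S rot2 at col 3 lands with bottom-row=12; cleared 0 line(s) (total 0); column heights now [8 10 12 13 14 14], max=14
Drop 7: L rot2 at col 0 lands with bottom-row=11; cleared 0 line(s) (total 0); column heights now [13 13 13 13 14 14], max=14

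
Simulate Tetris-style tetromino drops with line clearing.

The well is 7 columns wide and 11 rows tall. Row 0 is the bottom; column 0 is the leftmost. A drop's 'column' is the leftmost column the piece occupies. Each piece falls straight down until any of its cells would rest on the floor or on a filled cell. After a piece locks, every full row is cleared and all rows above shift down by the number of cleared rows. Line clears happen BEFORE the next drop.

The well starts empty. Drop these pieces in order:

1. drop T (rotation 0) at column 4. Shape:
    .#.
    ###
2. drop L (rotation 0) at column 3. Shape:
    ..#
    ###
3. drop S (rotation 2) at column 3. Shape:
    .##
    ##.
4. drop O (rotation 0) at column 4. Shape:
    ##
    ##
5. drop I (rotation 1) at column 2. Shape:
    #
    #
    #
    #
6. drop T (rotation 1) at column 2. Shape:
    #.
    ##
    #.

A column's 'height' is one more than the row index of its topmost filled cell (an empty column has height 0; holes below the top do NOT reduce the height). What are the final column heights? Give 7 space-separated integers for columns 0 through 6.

Drop 1: T rot0 at col 4 lands with bottom-row=0; cleared 0 line(s) (total 0); column heights now [0 0 0 0 1 2 1], max=2
Drop 2: L rot0 at col 3 lands with bottom-row=2; cleared 0 line(s) (total 0); column heights now [0 0 0 3 3 4 1], max=4
Drop 3: S rot2 at col 3 lands with bottom-row=3; cleared 0 line(s) (total 0); column heights now [0 0 0 4 5 5 1], max=5
Drop 4: O rot0 at col 4 lands with bottom-row=5; cleared 0 line(s) (total 0); column heights now [0 0 0 4 7 7 1], max=7
Drop 5: I rot1 at col 2 lands with bottom-row=0; cleared 0 line(s) (total 0); column heights now [0 0 4 4 7 7 1], max=7
Drop 6: T rot1 at col 2 lands with bottom-row=4; cleared 0 line(s) (total 0); column heights now [0 0 7 6 7 7 1], max=7

Answer: 0 0 7 6 7 7 1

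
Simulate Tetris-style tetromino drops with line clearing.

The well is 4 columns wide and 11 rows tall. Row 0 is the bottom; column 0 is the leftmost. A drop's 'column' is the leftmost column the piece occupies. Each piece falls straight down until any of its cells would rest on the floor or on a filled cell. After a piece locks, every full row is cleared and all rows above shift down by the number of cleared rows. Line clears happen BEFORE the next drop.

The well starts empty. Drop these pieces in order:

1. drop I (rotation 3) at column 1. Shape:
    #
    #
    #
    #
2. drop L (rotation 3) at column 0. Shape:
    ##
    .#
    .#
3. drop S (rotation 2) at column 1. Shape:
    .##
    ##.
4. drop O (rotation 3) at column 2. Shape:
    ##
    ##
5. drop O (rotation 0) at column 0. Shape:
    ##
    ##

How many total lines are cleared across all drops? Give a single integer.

Drop 1: I rot3 at col 1 lands with bottom-row=0; cleared 0 line(s) (total 0); column heights now [0 4 0 0], max=4
Drop 2: L rot3 at col 0 lands with bottom-row=4; cleared 0 line(s) (total 0); column heights now [7 7 0 0], max=7
Drop 3: S rot2 at col 1 lands with bottom-row=7; cleared 0 line(s) (total 0); column heights now [7 8 9 9], max=9
Drop 4: O rot3 at col 2 lands with bottom-row=9; cleared 0 line(s) (total 0); column heights now [7 8 11 11], max=11
Drop 5: O rot0 at col 0 lands with bottom-row=8; cleared 2 line(s) (total 2); column heights now [7 8 9 9], max=9

Answer: 2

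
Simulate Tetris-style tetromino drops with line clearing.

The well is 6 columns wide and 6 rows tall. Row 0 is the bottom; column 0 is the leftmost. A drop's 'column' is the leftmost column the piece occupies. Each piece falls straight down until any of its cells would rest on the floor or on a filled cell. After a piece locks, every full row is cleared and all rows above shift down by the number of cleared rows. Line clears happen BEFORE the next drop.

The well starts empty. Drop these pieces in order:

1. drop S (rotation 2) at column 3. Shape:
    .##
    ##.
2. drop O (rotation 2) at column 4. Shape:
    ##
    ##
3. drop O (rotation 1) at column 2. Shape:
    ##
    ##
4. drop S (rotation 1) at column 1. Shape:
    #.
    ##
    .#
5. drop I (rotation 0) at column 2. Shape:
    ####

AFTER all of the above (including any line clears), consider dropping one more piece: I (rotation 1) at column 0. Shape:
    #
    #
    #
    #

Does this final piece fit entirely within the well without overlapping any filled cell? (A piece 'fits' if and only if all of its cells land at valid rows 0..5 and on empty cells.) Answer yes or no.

Answer: yes

Derivation:
Drop 1: S rot2 at col 3 lands with bottom-row=0; cleared 0 line(s) (total 0); column heights now [0 0 0 1 2 2], max=2
Drop 2: O rot2 at col 4 lands with bottom-row=2; cleared 0 line(s) (total 0); column heights now [0 0 0 1 4 4], max=4
Drop 3: O rot1 at col 2 lands with bottom-row=1; cleared 0 line(s) (total 0); column heights now [0 0 3 3 4 4], max=4
Drop 4: S rot1 at col 1 lands with bottom-row=3; cleared 0 line(s) (total 0); column heights now [0 6 5 3 4 4], max=6
Drop 5: I rot0 at col 2 lands with bottom-row=5; cleared 0 line(s) (total 0); column heights now [0 6 6 6 6 6], max=6
Test piece I rot1 at col 0 (width 1): heights before test = [0 6 6 6 6 6]; fits = True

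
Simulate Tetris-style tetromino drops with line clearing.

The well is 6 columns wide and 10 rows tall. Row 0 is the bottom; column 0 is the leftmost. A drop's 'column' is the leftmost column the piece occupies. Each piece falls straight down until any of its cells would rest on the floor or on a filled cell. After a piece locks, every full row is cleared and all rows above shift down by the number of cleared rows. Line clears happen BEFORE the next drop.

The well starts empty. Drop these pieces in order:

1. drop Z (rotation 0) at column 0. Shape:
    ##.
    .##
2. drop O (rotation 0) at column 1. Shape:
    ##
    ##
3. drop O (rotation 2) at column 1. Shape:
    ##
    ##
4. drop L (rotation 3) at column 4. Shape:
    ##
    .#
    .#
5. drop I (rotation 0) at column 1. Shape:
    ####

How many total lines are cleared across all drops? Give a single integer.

Answer: 0

Derivation:
Drop 1: Z rot0 at col 0 lands with bottom-row=0; cleared 0 line(s) (total 0); column heights now [2 2 1 0 0 0], max=2
Drop 2: O rot0 at col 1 lands with bottom-row=2; cleared 0 line(s) (total 0); column heights now [2 4 4 0 0 0], max=4
Drop 3: O rot2 at col 1 lands with bottom-row=4; cleared 0 line(s) (total 0); column heights now [2 6 6 0 0 0], max=6
Drop 4: L rot3 at col 4 lands with bottom-row=0; cleared 0 line(s) (total 0); column heights now [2 6 6 0 3 3], max=6
Drop 5: I rot0 at col 1 lands with bottom-row=6; cleared 0 line(s) (total 0); column heights now [2 7 7 7 7 3], max=7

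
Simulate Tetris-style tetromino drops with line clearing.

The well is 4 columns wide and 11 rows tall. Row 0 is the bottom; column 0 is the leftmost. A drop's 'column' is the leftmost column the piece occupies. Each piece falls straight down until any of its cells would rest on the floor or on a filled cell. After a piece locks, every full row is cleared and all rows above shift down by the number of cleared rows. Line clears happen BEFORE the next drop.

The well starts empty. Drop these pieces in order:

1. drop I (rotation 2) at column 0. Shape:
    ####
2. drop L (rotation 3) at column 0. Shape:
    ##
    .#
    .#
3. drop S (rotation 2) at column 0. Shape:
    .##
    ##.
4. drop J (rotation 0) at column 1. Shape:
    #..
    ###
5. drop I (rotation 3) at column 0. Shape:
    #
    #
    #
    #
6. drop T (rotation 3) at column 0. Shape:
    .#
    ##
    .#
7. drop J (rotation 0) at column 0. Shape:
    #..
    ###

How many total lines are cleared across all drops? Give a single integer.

Drop 1: I rot2 at col 0 lands with bottom-row=0; cleared 1 line(s) (total 1); column heights now [0 0 0 0], max=0
Drop 2: L rot3 at col 0 lands with bottom-row=0; cleared 0 line(s) (total 1); column heights now [3 3 0 0], max=3
Drop 3: S rot2 at col 0 lands with bottom-row=3; cleared 0 line(s) (total 1); column heights now [4 5 5 0], max=5
Drop 4: J rot0 at col 1 lands with bottom-row=5; cleared 0 line(s) (total 1); column heights now [4 7 6 6], max=7
Drop 5: I rot3 at col 0 lands with bottom-row=4; cleared 1 line(s) (total 2); column heights now [7 6 5 0], max=7
Drop 6: T rot3 at col 0 lands with bottom-row=6; cleared 0 line(s) (total 2); column heights now [8 9 5 0], max=9
Drop 7: J rot0 at col 0 lands with bottom-row=9; cleared 0 line(s) (total 2); column heights now [11 10 10 0], max=11

Answer: 2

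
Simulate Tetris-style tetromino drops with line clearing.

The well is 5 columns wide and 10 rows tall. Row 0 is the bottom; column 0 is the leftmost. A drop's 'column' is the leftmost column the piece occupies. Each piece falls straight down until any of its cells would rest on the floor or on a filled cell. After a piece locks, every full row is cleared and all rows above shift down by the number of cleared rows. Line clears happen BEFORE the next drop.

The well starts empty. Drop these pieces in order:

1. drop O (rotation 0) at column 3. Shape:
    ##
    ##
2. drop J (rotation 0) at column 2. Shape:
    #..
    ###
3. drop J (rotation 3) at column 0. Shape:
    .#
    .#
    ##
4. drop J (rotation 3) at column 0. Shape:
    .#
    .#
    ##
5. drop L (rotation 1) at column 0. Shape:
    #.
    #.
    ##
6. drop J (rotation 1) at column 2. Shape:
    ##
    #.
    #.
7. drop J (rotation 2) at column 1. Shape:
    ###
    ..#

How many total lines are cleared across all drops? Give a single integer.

Drop 1: O rot0 at col 3 lands with bottom-row=0; cleared 0 line(s) (total 0); column heights now [0 0 0 2 2], max=2
Drop 2: J rot0 at col 2 lands with bottom-row=2; cleared 0 line(s) (total 0); column heights now [0 0 4 3 3], max=4
Drop 3: J rot3 at col 0 lands with bottom-row=0; cleared 0 line(s) (total 0); column heights now [1 3 4 3 3], max=4
Drop 4: J rot3 at col 0 lands with bottom-row=3; cleared 0 line(s) (total 0); column heights now [4 6 4 3 3], max=6
Drop 5: L rot1 at col 0 lands with bottom-row=6; cleared 0 line(s) (total 0); column heights now [9 7 4 3 3], max=9
Drop 6: J rot1 at col 2 lands with bottom-row=4; cleared 0 line(s) (total 0); column heights now [9 7 7 7 3], max=9
Drop 7: J rot2 at col 1 lands with bottom-row=7; cleared 0 line(s) (total 0); column heights now [9 9 9 9 3], max=9

Answer: 0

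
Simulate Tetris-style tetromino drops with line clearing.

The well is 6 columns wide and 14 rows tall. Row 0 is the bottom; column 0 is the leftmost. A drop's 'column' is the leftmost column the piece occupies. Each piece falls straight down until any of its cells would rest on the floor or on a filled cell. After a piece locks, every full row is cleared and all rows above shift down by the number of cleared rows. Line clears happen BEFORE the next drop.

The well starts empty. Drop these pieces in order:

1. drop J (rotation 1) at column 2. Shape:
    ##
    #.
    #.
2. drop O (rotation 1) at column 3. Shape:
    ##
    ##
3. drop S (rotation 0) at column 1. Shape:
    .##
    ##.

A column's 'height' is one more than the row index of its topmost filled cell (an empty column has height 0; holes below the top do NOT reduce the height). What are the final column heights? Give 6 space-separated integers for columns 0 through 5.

Answer: 0 5 6 6 5 0

Derivation:
Drop 1: J rot1 at col 2 lands with bottom-row=0; cleared 0 line(s) (total 0); column heights now [0 0 3 3 0 0], max=3
Drop 2: O rot1 at col 3 lands with bottom-row=3; cleared 0 line(s) (total 0); column heights now [0 0 3 5 5 0], max=5
Drop 3: S rot0 at col 1 lands with bottom-row=4; cleared 0 line(s) (total 0); column heights now [0 5 6 6 5 0], max=6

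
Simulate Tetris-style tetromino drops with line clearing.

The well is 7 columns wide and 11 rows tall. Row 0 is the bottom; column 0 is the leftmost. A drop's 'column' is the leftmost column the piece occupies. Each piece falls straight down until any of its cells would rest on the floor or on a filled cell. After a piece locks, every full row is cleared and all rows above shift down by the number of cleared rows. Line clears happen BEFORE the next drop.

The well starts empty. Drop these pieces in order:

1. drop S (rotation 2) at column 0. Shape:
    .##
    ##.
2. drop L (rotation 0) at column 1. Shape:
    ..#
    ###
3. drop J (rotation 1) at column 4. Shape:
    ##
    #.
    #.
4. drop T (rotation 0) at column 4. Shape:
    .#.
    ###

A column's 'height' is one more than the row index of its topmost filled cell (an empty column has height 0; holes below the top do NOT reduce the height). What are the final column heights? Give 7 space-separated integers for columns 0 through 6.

Answer: 1 3 3 4 4 5 4

Derivation:
Drop 1: S rot2 at col 0 lands with bottom-row=0; cleared 0 line(s) (total 0); column heights now [1 2 2 0 0 0 0], max=2
Drop 2: L rot0 at col 1 lands with bottom-row=2; cleared 0 line(s) (total 0); column heights now [1 3 3 4 0 0 0], max=4
Drop 3: J rot1 at col 4 lands with bottom-row=0; cleared 0 line(s) (total 0); column heights now [1 3 3 4 3 3 0], max=4
Drop 4: T rot0 at col 4 lands with bottom-row=3; cleared 0 line(s) (total 0); column heights now [1 3 3 4 4 5 4], max=5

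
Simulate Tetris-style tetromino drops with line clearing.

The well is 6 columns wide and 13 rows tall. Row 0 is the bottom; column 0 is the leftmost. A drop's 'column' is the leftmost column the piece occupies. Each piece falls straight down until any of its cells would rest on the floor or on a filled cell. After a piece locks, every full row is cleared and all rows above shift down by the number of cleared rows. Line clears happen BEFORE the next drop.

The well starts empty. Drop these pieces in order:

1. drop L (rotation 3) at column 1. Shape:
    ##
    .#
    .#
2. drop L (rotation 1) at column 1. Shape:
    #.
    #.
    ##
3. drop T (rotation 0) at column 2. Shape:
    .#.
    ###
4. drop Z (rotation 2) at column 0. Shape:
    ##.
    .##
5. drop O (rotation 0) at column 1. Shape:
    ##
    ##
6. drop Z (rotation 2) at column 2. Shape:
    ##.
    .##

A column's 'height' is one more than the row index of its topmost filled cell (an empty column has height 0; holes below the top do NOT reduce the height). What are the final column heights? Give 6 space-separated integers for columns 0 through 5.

Drop 1: L rot3 at col 1 lands with bottom-row=0; cleared 0 line(s) (total 0); column heights now [0 3 3 0 0 0], max=3
Drop 2: L rot1 at col 1 lands with bottom-row=3; cleared 0 line(s) (total 0); column heights now [0 6 4 0 0 0], max=6
Drop 3: T rot0 at col 2 lands with bottom-row=4; cleared 0 line(s) (total 0); column heights now [0 6 5 6 5 0], max=6
Drop 4: Z rot2 at col 0 lands with bottom-row=6; cleared 0 line(s) (total 0); column heights now [8 8 7 6 5 0], max=8
Drop 5: O rot0 at col 1 lands with bottom-row=8; cleared 0 line(s) (total 0); column heights now [8 10 10 6 5 0], max=10
Drop 6: Z rot2 at col 2 lands with bottom-row=9; cleared 0 line(s) (total 0); column heights now [8 10 11 11 10 0], max=11

Answer: 8 10 11 11 10 0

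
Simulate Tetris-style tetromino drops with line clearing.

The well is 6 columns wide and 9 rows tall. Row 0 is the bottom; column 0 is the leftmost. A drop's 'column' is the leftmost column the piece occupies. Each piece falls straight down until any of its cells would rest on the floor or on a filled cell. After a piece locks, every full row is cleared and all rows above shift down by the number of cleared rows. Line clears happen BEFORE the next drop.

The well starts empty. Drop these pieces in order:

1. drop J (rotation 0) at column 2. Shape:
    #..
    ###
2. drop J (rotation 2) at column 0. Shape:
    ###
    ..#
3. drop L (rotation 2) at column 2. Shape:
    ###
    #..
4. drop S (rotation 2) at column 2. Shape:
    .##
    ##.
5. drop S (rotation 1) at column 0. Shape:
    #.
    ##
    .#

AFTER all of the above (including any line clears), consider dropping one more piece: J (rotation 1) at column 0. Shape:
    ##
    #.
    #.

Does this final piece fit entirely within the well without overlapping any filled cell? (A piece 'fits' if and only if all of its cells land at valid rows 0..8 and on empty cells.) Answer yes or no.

Answer: no

Derivation:
Drop 1: J rot0 at col 2 lands with bottom-row=0; cleared 0 line(s) (total 0); column heights now [0 0 2 1 1 0], max=2
Drop 2: J rot2 at col 0 lands with bottom-row=2; cleared 0 line(s) (total 0); column heights now [4 4 4 1 1 0], max=4
Drop 3: L rot2 at col 2 lands with bottom-row=4; cleared 0 line(s) (total 0); column heights now [4 4 6 6 6 0], max=6
Drop 4: S rot2 at col 2 lands with bottom-row=6; cleared 0 line(s) (total 0); column heights now [4 4 7 8 8 0], max=8
Drop 5: S rot1 at col 0 lands with bottom-row=4; cleared 0 line(s) (total 0); column heights now [7 6 7 8 8 0], max=8
Test piece J rot1 at col 0 (width 2): heights before test = [7 6 7 8 8 0]; fits = False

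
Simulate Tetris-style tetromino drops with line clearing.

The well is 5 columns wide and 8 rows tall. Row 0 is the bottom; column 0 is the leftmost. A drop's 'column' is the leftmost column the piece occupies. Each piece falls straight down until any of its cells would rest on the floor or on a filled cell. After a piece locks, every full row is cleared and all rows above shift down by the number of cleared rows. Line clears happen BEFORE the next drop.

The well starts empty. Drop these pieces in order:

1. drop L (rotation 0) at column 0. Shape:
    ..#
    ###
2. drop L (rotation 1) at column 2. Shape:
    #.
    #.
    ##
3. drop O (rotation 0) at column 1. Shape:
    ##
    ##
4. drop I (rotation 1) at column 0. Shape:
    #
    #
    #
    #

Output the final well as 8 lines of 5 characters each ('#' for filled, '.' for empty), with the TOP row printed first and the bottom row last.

Answer: .....
.##..
.##..
#.#..
#.#..
#.##.
#.#..
###..

Derivation:
Drop 1: L rot0 at col 0 lands with bottom-row=0; cleared 0 line(s) (total 0); column heights now [1 1 2 0 0], max=2
Drop 2: L rot1 at col 2 lands with bottom-row=2; cleared 0 line(s) (total 0); column heights now [1 1 5 3 0], max=5
Drop 3: O rot0 at col 1 lands with bottom-row=5; cleared 0 line(s) (total 0); column heights now [1 7 7 3 0], max=7
Drop 4: I rot1 at col 0 lands with bottom-row=1; cleared 0 line(s) (total 0); column heights now [5 7 7 3 0], max=7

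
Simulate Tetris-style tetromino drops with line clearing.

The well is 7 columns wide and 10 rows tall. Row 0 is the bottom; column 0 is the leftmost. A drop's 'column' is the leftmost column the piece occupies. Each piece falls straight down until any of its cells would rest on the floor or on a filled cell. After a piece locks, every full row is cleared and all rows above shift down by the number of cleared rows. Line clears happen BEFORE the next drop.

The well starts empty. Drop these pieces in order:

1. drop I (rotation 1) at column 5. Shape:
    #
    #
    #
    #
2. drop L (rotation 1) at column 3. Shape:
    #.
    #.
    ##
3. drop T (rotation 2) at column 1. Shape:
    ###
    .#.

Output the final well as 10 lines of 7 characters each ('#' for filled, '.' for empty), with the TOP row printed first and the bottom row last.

Answer: .......
.......
.......
.......
.......
.......
.###.#.
..##.#.
...#.#.
...###.

Derivation:
Drop 1: I rot1 at col 5 lands with bottom-row=0; cleared 0 line(s) (total 0); column heights now [0 0 0 0 0 4 0], max=4
Drop 2: L rot1 at col 3 lands with bottom-row=0; cleared 0 line(s) (total 0); column heights now [0 0 0 3 1 4 0], max=4
Drop 3: T rot2 at col 1 lands with bottom-row=2; cleared 0 line(s) (total 0); column heights now [0 4 4 4 1 4 0], max=4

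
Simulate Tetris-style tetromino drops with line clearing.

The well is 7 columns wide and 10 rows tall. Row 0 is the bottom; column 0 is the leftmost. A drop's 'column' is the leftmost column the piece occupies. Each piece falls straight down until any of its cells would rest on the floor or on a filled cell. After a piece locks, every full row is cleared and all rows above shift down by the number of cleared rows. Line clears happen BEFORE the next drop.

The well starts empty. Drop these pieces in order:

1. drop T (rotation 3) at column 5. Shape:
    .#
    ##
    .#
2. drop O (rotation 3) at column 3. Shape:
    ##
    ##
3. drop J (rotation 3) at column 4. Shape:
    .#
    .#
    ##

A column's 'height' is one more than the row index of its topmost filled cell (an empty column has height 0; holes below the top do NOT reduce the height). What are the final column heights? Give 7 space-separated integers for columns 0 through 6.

Answer: 0 0 0 2 3 5 3

Derivation:
Drop 1: T rot3 at col 5 lands with bottom-row=0; cleared 0 line(s) (total 0); column heights now [0 0 0 0 0 2 3], max=3
Drop 2: O rot3 at col 3 lands with bottom-row=0; cleared 0 line(s) (total 0); column heights now [0 0 0 2 2 2 3], max=3
Drop 3: J rot3 at col 4 lands with bottom-row=2; cleared 0 line(s) (total 0); column heights now [0 0 0 2 3 5 3], max=5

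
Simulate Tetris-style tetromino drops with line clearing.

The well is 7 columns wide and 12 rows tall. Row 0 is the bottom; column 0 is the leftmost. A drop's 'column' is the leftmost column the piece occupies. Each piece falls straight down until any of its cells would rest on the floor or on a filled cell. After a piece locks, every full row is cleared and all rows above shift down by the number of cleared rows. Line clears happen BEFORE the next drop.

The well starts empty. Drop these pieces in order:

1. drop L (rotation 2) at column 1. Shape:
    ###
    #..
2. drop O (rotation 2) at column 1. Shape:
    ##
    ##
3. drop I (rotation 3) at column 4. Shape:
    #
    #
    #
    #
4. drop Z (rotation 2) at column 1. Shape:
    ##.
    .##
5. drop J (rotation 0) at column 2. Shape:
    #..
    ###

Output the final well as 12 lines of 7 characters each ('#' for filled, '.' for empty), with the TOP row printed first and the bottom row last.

Answer: .......
.......
.......
.......
..#....
..###..
.##....
..##...
.##.#..
.##.#..
.####..
.#..#..

Derivation:
Drop 1: L rot2 at col 1 lands with bottom-row=0; cleared 0 line(s) (total 0); column heights now [0 2 2 2 0 0 0], max=2
Drop 2: O rot2 at col 1 lands with bottom-row=2; cleared 0 line(s) (total 0); column heights now [0 4 4 2 0 0 0], max=4
Drop 3: I rot3 at col 4 lands with bottom-row=0; cleared 0 line(s) (total 0); column heights now [0 4 4 2 4 0 0], max=4
Drop 4: Z rot2 at col 1 lands with bottom-row=4; cleared 0 line(s) (total 0); column heights now [0 6 6 5 4 0 0], max=6
Drop 5: J rot0 at col 2 lands with bottom-row=6; cleared 0 line(s) (total 0); column heights now [0 6 8 7 7 0 0], max=8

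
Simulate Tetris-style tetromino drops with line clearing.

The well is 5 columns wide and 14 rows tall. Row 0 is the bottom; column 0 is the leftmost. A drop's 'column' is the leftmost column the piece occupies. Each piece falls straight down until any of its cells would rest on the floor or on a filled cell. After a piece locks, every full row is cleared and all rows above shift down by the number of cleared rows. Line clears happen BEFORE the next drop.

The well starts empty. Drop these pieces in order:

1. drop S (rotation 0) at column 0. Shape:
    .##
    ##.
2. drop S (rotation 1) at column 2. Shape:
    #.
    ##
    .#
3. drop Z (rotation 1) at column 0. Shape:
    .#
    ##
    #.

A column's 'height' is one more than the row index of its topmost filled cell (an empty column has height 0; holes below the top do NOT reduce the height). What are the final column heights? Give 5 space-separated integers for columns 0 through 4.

Drop 1: S rot0 at col 0 lands with bottom-row=0; cleared 0 line(s) (total 0); column heights now [1 2 2 0 0], max=2
Drop 2: S rot1 at col 2 lands with bottom-row=1; cleared 0 line(s) (total 0); column heights now [1 2 4 3 0], max=4
Drop 3: Z rot1 at col 0 lands with bottom-row=1; cleared 0 line(s) (total 0); column heights now [3 4 4 3 0], max=4

Answer: 3 4 4 3 0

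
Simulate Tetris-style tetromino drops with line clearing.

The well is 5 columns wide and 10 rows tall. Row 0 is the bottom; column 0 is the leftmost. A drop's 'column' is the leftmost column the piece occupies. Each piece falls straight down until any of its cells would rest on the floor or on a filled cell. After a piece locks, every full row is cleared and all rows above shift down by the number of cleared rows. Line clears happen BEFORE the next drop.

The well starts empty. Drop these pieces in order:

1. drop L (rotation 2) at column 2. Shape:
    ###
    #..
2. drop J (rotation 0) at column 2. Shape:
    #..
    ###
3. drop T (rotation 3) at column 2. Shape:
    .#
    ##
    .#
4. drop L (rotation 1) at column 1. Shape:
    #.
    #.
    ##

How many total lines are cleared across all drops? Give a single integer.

Drop 1: L rot2 at col 2 lands with bottom-row=0; cleared 0 line(s) (total 0); column heights now [0 0 2 2 2], max=2
Drop 2: J rot0 at col 2 lands with bottom-row=2; cleared 0 line(s) (total 0); column heights now [0 0 4 3 3], max=4
Drop 3: T rot3 at col 2 lands with bottom-row=3; cleared 0 line(s) (total 0); column heights now [0 0 5 6 3], max=6
Drop 4: L rot1 at col 1 lands with bottom-row=5; cleared 0 line(s) (total 0); column heights now [0 8 6 6 3], max=8

Answer: 0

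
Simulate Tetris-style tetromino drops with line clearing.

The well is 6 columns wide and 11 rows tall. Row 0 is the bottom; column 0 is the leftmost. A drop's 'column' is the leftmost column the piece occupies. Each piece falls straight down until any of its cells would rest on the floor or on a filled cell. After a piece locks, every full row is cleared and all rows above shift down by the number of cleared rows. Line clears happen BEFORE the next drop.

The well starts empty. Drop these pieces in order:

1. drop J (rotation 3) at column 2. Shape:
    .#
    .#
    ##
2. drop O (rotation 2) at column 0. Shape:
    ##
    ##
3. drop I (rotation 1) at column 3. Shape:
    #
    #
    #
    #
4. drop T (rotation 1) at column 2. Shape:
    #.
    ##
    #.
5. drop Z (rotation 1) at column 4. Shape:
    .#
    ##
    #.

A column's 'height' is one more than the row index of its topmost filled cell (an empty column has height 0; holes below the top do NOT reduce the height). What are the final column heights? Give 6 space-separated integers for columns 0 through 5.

Answer: 2 2 9 8 2 3

Derivation:
Drop 1: J rot3 at col 2 lands with bottom-row=0; cleared 0 line(s) (total 0); column heights now [0 0 1 3 0 0], max=3
Drop 2: O rot2 at col 0 lands with bottom-row=0; cleared 0 line(s) (total 0); column heights now [2 2 1 3 0 0], max=3
Drop 3: I rot1 at col 3 lands with bottom-row=3; cleared 0 line(s) (total 0); column heights now [2 2 1 7 0 0], max=7
Drop 4: T rot1 at col 2 lands with bottom-row=6; cleared 0 line(s) (total 0); column heights now [2 2 9 8 0 0], max=9
Drop 5: Z rot1 at col 4 lands with bottom-row=0; cleared 0 line(s) (total 0); column heights now [2 2 9 8 2 3], max=9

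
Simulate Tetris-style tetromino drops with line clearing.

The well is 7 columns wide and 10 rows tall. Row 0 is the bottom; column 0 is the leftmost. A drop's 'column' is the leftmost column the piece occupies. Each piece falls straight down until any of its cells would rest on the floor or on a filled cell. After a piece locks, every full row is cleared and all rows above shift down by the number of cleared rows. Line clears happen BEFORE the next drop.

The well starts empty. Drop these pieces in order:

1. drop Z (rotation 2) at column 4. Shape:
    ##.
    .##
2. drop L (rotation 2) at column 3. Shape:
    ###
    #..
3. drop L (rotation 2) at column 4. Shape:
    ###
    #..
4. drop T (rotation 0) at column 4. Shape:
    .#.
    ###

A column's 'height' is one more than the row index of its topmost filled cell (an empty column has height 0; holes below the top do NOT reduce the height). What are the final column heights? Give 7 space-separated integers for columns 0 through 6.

Drop 1: Z rot2 at col 4 lands with bottom-row=0; cleared 0 line(s) (total 0); column heights now [0 0 0 0 2 2 1], max=2
Drop 2: L rot2 at col 3 lands with bottom-row=1; cleared 0 line(s) (total 0); column heights now [0 0 0 3 3 3 1], max=3
Drop 3: L rot2 at col 4 lands with bottom-row=3; cleared 0 line(s) (total 0); column heights now [0 0 0 3 5 5 5], max=5
Drop 4: T rot0 at col 4 lands with bottom-row=5; cleared 0 line(s) (total 0); column heights now [0 0 0 3 6 7 6], max=7

Answer: 0 0 0 3 6 7 6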